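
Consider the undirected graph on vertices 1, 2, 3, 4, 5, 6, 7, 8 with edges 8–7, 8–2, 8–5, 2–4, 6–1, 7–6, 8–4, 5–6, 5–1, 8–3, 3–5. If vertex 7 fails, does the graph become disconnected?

Deleting 7 leaves 1 component (was 1) (its neighbors 6, 8 remain connected to each other), so 7 is not a cut vertex.

No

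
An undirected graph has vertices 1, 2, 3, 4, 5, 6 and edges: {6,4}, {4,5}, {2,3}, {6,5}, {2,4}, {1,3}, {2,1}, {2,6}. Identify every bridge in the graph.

The edges on the cycle 2-1-3-2 are not bridges since each lies on that cycle.
Every edge lies on some cycle, so there are no bridges.

none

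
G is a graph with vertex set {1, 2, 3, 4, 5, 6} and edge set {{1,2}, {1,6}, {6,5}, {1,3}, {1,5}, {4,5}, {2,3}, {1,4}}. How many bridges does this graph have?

The edges on the cycle 1-2-3-1 are not bridges since each lies on that cycle.
Every edge lies on some cycle, so there are no bridges.

0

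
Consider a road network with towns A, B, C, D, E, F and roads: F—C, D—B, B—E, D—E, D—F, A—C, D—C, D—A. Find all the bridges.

The edges on the cycle D-B-E-D are not bridges since each lies on that cycle.
Every edge lies on some cycle, so there are no bridges.

none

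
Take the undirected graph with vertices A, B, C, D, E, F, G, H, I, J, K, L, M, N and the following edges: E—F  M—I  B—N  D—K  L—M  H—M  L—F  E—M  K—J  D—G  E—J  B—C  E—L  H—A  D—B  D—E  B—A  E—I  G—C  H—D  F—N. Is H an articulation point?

Deleting H leaves 1 component (was 1) (its neighbors A, D, M remain connected to each other), so H is not a cut vertex.

No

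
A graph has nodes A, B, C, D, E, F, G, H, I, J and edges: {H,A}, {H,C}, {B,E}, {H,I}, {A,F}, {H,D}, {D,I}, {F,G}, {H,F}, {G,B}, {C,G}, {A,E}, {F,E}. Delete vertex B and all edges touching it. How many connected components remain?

With B gone, the remaining components are: {J}; {A, C, D, E, F, G, H, I}.
That is 2 components.

2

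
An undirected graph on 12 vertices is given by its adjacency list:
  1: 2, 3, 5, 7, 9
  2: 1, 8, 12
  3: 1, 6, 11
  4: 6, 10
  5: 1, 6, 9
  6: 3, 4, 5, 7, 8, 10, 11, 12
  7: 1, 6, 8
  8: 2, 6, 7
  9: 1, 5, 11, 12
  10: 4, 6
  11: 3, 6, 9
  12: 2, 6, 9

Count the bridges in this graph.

0

The edges on the cycle 6-12-2-1-7-6 are not bridges since each lies on that cycle.
Every edge lies on some cycle, so there are no bridges.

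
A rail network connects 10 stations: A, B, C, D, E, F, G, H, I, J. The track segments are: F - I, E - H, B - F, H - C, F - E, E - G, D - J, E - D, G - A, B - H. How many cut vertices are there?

Removing D increases the component count from 1 to 2, so D is a cut vertex.
Removing E increases the component count from 1 to 3, so E is a cut vertex.
Removing F increases the component count from 1 to 2, so F is a cut vertex.
Likewise G, H are cut vertices.
By contrast removing B leaves 1 component; it is not a cut vertex. No other vertex is a cut vertex either.

5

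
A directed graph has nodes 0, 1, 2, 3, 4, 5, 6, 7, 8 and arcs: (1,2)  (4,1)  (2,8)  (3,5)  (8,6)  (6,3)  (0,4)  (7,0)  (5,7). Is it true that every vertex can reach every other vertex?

Yes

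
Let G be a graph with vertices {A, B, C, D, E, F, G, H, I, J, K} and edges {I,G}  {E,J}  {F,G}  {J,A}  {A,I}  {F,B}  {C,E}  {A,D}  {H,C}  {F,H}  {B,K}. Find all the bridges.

A-D, B-F, B-K

The edges on the cycle F-H-C-E-J-A-I-G-F are not bridges since each lies on that cycle.
But removing B—K disconnects B from K; removing D—A disconnects D from A; removing F—B disconnects F from B — these are bridges.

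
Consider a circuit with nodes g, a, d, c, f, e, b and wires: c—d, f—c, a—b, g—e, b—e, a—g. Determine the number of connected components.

Starting from c we can reach c, d, f. That is one component of size 3.
Starting from a we can reach a, b, e, g. That is one component of size 4.
Total: 2 components.

2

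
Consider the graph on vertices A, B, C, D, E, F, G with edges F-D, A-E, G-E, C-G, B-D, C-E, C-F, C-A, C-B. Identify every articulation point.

Removing C increases the component count from 1 to 2, so C is a cut vertex.
By contrast removing E leaves 1 component; it is not a cut vertex. No other vertex is a cut vertex either.

C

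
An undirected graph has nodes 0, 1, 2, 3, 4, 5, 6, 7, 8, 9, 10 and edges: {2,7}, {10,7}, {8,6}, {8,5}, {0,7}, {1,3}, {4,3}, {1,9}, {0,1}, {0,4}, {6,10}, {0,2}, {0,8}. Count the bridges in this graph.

The edges on the cycle 0-4-3-1-0 are not bridges since each lies on that cycle.
But removing 5–8 disconnects 5 from 8; removing 9–1 disconnects 9 from 1 — these are bridges.
That makes 2 bridges.

2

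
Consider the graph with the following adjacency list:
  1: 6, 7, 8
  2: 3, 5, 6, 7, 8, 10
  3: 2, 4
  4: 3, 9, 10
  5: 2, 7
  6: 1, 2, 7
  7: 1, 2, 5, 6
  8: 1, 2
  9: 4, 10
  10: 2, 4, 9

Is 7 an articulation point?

No

Deleting 7 leaves 1 component (was 1) (its neighbors 1, 2, 5, 6 remain connected to each other), so 7 is not a cut vertex.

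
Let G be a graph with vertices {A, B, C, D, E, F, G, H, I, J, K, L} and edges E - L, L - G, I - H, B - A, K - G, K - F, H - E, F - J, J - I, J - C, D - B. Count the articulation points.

2

Removing B increases the component count from 2 to 3, so B is a cut vertex.
Removing J increases the component count from 2 to 3, so J is a cut vertex.
By contrast removing H leaves 2 components; it is not a cut vertex. No other vertex is a cut vertex either.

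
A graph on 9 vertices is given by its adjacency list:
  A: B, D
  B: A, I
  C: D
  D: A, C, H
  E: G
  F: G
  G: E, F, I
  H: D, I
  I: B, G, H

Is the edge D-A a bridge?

No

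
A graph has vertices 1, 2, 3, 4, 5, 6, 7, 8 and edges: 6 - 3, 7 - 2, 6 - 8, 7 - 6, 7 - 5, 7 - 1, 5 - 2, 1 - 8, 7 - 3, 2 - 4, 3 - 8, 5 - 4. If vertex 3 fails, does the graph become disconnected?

Deleting 3 leaves 1 component (was 1) (its neighbors 6, 7, 8 remain connected to each other), so 3 is not a cut vertex.

No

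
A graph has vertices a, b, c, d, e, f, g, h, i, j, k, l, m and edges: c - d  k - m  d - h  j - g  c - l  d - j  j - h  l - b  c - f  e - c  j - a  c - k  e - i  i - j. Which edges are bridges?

a-j, b-l, c-f, c-k, c-l, g-j, k-m

The edges on the cycle e-c-d-h-j-i-e are not bridges since each lies on that cycle.
But removing f - c disconnects f from c; removing j - a disconnects j from a; removing l - c disconnects l from c; removing k - m disconnects k from m — these are bridges.
In total 7 edges are bridges.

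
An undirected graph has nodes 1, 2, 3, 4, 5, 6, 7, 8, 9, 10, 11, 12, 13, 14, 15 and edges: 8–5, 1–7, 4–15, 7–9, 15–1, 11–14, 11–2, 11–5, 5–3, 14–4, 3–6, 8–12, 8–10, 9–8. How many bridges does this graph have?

5

The edges on the cycle 11-14-4-15-1-7-9-8-5-11 are not bridges since each lies on that cycle.
But removing 12–8 disconnects 12 from 8; removing 11–2 disconnects 11 from 2; removing 10–8 disconnects 10 from 8; removing 5–3 disconnects 5 from 3 — these are bridges.
In total 5 edges are bridges.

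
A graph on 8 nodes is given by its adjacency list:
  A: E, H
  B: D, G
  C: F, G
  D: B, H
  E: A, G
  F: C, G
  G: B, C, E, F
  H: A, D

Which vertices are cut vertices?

Removing G increases the component count from 1 to 2, so G is a cut vertex.
By contrast removing H leaves 1 component; it is not a cut vertex. No other vertex is a cut vertex either.

G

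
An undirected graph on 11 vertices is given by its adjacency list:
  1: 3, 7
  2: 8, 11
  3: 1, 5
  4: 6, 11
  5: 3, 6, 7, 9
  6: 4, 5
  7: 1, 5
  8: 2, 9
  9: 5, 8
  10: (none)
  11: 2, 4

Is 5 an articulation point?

Deleting 5 raises the number of components from 2 to 3, so 5 is a cut vertex.

Yes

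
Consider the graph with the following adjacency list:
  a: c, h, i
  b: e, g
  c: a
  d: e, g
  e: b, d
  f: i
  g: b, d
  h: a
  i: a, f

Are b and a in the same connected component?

The component containing b is {b, d, e, g}, and a is not in it.

No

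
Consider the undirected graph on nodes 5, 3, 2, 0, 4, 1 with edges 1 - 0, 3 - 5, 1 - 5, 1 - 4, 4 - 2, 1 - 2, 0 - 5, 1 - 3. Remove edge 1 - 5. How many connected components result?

1 and 5 are still connected via 1-3-5, so the component count stays at 1.

1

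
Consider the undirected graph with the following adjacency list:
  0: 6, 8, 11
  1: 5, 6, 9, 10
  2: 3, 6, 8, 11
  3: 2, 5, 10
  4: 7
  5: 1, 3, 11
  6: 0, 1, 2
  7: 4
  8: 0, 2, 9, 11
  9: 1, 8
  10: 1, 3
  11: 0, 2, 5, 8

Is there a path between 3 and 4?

The component containing 3 is {0, 1, 2, 3, 5, 6, 8, 9, 10, 11}, and 4 is not in it.

No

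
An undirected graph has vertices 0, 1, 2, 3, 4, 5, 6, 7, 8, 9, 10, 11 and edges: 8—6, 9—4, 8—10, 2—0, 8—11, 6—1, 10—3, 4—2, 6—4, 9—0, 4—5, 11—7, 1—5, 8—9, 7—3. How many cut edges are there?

0

The edges on the cycle 6-1-5-4-6 are not bridges since each lies on that cycle.
Every edge lies on some cycle, so there are no bridges.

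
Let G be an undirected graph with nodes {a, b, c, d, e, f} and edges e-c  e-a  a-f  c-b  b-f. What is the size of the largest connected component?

5

d is isolated — a component by itself.
Starting from a we can reach a, b, c, e, f. That is one component of size 5.
The largest has 5 vertices.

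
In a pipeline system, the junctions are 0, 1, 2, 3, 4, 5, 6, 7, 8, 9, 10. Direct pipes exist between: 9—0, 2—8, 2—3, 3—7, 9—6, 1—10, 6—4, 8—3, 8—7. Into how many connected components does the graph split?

5 is isolated — a component by itself.
Starting from 1 we can reach 1, 10. That is one component of size 2.
Starting from 2 we can reach 2, 3, 7, 8. That is one component of size 4.
Starting from 0 we can reach 0, 4, 6, 9. That is one component of size 4.
Total: 4 components.

4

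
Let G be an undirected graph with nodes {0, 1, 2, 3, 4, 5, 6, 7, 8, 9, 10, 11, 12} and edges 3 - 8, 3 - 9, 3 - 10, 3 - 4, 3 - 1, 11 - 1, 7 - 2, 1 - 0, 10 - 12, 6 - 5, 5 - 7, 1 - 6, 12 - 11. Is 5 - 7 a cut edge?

Removing 5 - 7 leaves no path between 5 and 7: the component count goes from 1 to 2. So it is a bridge.

Yes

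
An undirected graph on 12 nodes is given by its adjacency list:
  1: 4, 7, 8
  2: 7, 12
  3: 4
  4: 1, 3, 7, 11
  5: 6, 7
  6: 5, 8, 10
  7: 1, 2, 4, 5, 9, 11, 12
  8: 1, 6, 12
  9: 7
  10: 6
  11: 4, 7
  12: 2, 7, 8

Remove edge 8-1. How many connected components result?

8 and 1 are still connected via 8-12-7-1, so the component count stays at 1.

1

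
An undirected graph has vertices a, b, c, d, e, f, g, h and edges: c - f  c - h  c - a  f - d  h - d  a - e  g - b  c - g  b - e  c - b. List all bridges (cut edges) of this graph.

none

The edges on the cycle c-f-d-h-c are not bridges since each lies on that cycle.
Every edge lies on some cycle, so there are no bridges.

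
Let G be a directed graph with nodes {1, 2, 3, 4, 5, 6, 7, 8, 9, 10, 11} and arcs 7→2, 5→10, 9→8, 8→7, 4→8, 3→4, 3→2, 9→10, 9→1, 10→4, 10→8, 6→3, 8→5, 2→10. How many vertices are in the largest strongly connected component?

6

{2, 4, 5, 7, 8, 10} are all mutually reachable — one SCC of size 6.
{9} is an SCC by itself.
{6} is an SCC by itself.
{11} is an SCC by itself.
{1} is an SCC by itself.
(and 1 more singleton SCC)
The largest has 6 vertices.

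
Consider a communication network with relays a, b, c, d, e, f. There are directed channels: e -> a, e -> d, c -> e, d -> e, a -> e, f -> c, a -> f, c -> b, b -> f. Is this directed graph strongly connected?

Yes

From d we can reach every vertex (a, b, c, d, e, f), and every vertex can reach d (a, b, c, d, e, f). So the whole graph is one strongly connected component.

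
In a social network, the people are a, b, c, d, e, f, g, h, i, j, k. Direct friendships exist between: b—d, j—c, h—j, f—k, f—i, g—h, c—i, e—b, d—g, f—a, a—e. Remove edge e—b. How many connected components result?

e and b are still connected via e-a-f-i-c-j-h-g-d-b, so the component count stays at 1.

1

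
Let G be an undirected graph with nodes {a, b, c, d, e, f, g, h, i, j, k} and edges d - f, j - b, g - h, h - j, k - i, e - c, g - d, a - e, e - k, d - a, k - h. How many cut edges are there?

5

The edges on the cycle g-d-a-e-k-h-g are not bridges since each lies on that cycle.
But removing e - c disconnects e from c; removing b - j disconnects b from j; removing i - k disconnects i from k; removing d - f disconnects d from f — these are bridges.
In total 5 edges are bridges.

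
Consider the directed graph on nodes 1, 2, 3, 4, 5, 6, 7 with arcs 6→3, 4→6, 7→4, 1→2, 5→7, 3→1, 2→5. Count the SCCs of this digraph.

1

{1, 2, 3, 4, 5, 6, 7} are all mutually reachable — one SCC of size 7.
That gives 1 strongly connected component.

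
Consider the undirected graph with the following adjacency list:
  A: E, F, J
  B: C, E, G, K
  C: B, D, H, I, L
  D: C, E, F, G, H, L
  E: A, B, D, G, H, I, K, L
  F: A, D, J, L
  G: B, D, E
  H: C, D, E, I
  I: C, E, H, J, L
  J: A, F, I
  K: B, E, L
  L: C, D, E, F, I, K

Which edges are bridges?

The edges on the cycle E-I-L-C-D-E are not bridges since each lies on that cycle.
Every edge lies on some cycle, so there are no bridges.

none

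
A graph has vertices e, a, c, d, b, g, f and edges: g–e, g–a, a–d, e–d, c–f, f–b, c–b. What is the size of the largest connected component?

Starting from b we can reach b, c, f. That is one component of size 3.
Starting from a we can reach a, d, e, g. That is one component of size 4.
The largest has 4 vertices.

4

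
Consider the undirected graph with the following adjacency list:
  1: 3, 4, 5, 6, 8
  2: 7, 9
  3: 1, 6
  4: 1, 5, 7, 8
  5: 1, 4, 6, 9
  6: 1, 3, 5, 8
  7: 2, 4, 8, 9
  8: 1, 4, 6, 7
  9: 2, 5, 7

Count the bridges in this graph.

The edges on the cycle 6-1-3-6 are not bridges since each lies on that cycle.
Every edge lies on some cycle, so there are no bridges.

0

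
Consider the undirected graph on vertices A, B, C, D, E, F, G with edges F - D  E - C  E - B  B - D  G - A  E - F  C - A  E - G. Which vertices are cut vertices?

Removing E increases the component count from 1 to 2, so E is a cut vertex.
By contrast removing A leaves 1 component; it is not a cut vertex. No other vertex is a cut vertex either.

E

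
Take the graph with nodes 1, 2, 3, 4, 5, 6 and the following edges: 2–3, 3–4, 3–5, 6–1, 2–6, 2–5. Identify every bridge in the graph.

1-6, 2-6, 3-4

The edges on the cycle 2-3-5-2 are not bridges since each lies on that cycle.
But removing 6–1 disconnects 6 from 1; removing 3–4 disconnects 3 from 4; removing 2–6 disconnects 2 from 6 — these are bridges.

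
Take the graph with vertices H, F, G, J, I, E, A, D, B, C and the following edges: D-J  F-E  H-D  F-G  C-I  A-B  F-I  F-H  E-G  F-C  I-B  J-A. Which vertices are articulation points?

F

Removing F increases the component count from 1 to 2, so F is a cut vertex.
By contrast removing J leaves 1 component; it is not a cut vertex. No other vertex is a cut vertex either.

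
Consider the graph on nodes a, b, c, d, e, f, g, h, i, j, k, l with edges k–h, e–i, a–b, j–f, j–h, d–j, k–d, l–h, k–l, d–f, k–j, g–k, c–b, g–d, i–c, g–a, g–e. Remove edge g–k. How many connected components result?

1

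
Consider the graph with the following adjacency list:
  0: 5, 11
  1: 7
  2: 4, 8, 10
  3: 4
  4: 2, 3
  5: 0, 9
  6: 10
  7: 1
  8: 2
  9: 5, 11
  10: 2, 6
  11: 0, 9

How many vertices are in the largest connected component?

Starting from 1 we can reach 1, 7. That is one component of size 2.
Starting from 0 we can reach 0, 5, 9, 11. That is one component of size 4.
Starting from 2 we can reach 2, 3, 4, 6, 8, 10. That is one component of size 6.
The largest has 6 vertices.

6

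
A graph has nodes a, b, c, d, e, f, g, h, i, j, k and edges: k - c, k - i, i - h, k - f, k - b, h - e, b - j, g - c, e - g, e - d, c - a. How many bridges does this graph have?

5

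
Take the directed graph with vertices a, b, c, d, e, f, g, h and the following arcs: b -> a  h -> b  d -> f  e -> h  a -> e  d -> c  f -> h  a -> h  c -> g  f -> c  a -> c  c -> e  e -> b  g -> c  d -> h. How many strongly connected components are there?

3

{a, b, c, e, g, h} are all mutually reachable — one SCC of size 6.
{f} is an SCC by itself.
{d} is an SCC by itself.
That gives 3 strongly connected components.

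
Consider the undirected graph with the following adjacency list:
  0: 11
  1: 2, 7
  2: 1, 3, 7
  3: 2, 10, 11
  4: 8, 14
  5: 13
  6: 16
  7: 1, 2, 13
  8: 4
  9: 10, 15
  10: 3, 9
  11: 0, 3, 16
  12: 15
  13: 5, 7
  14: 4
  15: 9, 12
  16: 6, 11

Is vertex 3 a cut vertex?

Deleting 3 raises the number of components from 2 to 4, so 3 is a cut vertex.

Yes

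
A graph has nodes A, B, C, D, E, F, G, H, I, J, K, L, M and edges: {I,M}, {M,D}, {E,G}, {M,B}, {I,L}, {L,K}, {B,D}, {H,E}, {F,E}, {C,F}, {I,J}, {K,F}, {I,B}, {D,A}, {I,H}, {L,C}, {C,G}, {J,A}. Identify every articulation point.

I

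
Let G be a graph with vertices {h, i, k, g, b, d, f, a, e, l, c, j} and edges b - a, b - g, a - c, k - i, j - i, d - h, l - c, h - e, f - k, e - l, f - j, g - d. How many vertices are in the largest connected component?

8

Starting from f we can reach f, i, j, k. That is one component of size 4.
Starting from a we can reach a, b, c, d, e, g, h, l. That is one component of size 8.
The largest has 8 vertices.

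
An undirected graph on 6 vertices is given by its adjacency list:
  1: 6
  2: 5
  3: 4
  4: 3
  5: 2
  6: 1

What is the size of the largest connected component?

Starting from 3 we can reach 3, 4. That is one component of size 2.
Starting from 1 we can reach 1, 6. That is one component of size 2.
Starting from 2 we can reach 2, 5. That is one component of size 2.
The largest has 2 vertices.

2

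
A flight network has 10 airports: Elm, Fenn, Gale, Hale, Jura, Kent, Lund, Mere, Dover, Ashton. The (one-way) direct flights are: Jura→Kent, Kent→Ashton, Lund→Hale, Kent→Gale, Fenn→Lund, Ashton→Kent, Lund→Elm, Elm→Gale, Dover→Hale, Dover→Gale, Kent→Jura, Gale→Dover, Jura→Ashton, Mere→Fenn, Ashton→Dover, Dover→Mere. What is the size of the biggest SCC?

6

{Elm, Fenn, Gale, Lund, Mere, Dover} are all mutually reachable — one SCC of size 6.
{Jura, Kent, Ashton} are all mutually reachable — one SCC of size 3.
{Hale} is an SCC by itself.
The largest has 6 vertices.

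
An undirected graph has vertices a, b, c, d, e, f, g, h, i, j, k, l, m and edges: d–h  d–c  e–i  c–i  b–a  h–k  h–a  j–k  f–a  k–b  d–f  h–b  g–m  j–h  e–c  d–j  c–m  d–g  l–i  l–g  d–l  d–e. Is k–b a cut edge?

No

After removing k–b, the path k-h-b still connects them, so the edge is not a bridge.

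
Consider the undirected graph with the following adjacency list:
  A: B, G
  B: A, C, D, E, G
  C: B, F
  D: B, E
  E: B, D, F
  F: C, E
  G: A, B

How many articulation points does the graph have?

1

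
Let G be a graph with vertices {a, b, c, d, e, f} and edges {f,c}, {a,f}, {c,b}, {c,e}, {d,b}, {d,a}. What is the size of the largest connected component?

6

Starting from a we can reach a, b, c, d, e, f. That is one component of size 6.
The largest has 6 vertices.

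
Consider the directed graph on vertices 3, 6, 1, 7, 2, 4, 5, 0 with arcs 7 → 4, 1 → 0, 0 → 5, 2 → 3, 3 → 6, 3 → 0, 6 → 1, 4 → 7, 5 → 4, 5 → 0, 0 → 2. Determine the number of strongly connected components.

2

{0, 1, 2, 3, 5, 6} are all mutually reachable — one SCC of size 6.
{4, 7} are all mutually reachable — one SCC of size 2.
That gives 2 strongly connected components.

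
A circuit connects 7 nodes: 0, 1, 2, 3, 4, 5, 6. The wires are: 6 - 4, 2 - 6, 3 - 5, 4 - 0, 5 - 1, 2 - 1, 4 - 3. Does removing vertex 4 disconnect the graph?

Yes

Deleting 4 raises the number of components from 1 to 2, so 4 is a cut vertex.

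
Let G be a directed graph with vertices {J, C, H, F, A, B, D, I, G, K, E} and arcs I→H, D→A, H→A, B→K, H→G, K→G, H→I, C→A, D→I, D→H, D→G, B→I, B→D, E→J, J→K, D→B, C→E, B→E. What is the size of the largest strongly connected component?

{H, I} are all mutually reachable — one SCC of size 2.
{B, D} are all mutually reachable — one SCC of size 2.
{A} is an SCC by itself.
{J} is an SCC by itself.
{K} is an SCC by itself.
(and 4 more singleton SCCs)
The largest has 2 vertices.

2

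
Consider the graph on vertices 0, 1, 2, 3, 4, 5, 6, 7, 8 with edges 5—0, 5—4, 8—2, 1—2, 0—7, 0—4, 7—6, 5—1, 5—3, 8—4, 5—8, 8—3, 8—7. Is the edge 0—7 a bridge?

No

After removing 0—7, the path 0-5-8-7 still connects them, so the edge is not a bridge.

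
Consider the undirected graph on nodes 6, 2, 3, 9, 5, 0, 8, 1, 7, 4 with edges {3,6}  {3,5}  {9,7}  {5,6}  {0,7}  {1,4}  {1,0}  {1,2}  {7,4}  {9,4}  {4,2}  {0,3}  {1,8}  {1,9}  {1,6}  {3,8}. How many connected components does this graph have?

Starting from 0 we can reach 0, 1, 2, 3, 4, 5, 6, 7, 8, 9. That is one component of size 10.
Total: 1 component.

1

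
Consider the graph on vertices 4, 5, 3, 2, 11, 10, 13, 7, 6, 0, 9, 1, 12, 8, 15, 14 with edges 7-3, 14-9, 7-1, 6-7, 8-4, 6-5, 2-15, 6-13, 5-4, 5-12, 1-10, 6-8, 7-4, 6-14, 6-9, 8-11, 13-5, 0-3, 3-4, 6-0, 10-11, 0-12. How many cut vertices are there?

1

Removing 6 increases the component count from 2 to 3, so 6 is a cut vertex.
By contrast removing 10 leaves 2 components; it is not a cut vertex. No other vertex is a cut vertex either.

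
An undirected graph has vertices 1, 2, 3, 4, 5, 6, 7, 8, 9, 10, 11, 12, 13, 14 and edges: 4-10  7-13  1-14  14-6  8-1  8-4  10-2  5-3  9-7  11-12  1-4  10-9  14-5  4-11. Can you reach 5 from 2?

Yes

From 2 we can reach 1, 2, 3, 4, 5, 6, 7, 8, 9, 10, 11, 12, 13, 14, which includes 5.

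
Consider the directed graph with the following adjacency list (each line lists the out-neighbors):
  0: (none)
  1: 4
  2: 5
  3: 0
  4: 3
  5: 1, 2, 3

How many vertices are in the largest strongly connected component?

2

{2, 5} are all mutually reachable — one SCC of size 2.
{3} is an SCC by itself.
{1} is an SCC by itself.
{4} is an SCC by itself.
{0} is an SCC by itself.
The largest has 2 vertices.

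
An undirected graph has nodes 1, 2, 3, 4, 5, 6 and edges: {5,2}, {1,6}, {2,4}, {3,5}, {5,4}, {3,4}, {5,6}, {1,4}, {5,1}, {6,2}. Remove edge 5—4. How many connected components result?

1

5 and 4 are still connected via 5-3-4, so the component count stays at 1.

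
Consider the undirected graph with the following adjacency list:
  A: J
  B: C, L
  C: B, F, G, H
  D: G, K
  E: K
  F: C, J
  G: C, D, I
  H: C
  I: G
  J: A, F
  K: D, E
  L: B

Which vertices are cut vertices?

B, C, D, F, G, J, K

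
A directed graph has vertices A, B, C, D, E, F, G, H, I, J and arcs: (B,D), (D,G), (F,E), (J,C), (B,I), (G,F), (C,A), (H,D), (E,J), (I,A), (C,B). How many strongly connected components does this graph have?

4

{B, C, D, E, F, G, J} are all mutually reachable — one SCC of size 7.
{H} is an SCC by itself.
{I} is an SCC by itself.
{A} is an SCC by itself.
That gives 4 strongly connected components.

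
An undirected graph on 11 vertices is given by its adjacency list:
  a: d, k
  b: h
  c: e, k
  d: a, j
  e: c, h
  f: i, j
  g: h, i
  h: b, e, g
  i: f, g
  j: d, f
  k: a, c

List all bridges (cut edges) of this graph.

b-h

The edges on the cycle j-f-i-g-h-e-c-k-a-d-j are not bridges since each lies on that cycle.
But removing b-h disconnects b from h — this is a bridge.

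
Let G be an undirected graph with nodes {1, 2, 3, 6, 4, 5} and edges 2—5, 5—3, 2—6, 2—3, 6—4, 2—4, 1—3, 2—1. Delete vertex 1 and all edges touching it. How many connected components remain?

1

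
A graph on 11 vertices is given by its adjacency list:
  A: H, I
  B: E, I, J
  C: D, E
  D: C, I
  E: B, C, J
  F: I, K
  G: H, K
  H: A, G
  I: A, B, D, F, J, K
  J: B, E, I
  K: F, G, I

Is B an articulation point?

No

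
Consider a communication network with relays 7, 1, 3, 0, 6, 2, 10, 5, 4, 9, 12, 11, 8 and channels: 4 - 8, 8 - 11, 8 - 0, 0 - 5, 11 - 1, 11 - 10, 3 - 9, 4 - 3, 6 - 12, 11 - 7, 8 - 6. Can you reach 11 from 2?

The component containing 2 is {2}, and 11 is not in it.

No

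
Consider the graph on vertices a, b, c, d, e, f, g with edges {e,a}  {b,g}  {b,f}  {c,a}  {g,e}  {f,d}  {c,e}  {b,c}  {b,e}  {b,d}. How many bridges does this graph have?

The edges on the cycle b-f-d-b are not bridges since each lies on that cycle.
Every edge lies on some cycle, so there are no bridges.

0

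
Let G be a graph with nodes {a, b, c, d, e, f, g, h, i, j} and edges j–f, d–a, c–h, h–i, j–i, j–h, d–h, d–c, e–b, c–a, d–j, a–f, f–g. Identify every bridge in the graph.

b-e, f-g

The edges on the cycle d-c-h-i-j-d are not bridges since each lies on that cycle.
But removing e–b disconnects e from b; removing g–f disconnects g from f — these are bridges.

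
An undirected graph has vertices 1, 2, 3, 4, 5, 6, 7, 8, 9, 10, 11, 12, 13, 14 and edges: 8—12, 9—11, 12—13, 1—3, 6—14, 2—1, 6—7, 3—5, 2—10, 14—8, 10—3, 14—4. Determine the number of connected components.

3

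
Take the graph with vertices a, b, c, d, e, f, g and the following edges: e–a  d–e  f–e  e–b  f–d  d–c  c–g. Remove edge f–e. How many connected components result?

f and e are still connected via f-d-e, so the component count stays at 1.

1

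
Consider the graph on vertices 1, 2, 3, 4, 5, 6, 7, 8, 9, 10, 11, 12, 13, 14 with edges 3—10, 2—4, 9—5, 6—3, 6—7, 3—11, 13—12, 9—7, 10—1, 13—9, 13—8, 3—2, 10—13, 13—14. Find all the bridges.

1-10, 11-3, 12-13, 13-14, 13-8, 2-3, 2-4, 5-9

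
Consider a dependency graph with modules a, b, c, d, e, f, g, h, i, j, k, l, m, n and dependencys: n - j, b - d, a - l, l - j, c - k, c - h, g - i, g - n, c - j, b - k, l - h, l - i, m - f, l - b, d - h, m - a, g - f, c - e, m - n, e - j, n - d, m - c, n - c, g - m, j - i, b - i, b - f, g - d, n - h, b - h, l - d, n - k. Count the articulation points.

Removing l, for instance, still leaves 1 component. No single vertex removal increases the component count — the graph has no articulation points.

0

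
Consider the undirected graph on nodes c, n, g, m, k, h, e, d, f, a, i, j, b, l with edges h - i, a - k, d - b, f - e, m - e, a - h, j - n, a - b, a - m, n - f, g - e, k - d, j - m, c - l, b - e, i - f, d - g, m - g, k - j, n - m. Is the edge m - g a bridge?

No

After removing m - g, the path m-e-g still connects them, so the edge is not a bridge.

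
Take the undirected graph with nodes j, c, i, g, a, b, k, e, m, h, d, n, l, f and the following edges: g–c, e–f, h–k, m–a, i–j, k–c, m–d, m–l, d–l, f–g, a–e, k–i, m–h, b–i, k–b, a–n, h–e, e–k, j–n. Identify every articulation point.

m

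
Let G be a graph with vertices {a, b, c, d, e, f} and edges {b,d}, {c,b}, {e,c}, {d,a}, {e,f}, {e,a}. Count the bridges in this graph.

1

The edges on the cycle e-c-b-d-a-e are not bridges since each lies on that cycle.
But removing e—f disconnects e from f — this is a bridge.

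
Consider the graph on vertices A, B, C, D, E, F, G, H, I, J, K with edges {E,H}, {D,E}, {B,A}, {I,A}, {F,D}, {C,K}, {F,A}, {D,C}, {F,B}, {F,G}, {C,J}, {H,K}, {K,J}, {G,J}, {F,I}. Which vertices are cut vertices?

Removing F increases the component count from 1 to 2, so F is a cut vertex.
By contrast removing H leaves 1 component; it is not a cut vertex. No other vertex is a cut vertex either.

F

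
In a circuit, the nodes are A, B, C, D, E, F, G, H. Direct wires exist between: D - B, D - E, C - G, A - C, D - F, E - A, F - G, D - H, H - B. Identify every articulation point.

Removing D increases the component count from 1 to 2, so D is a cut vertex.
By contrast removing C leaves 1 component; it is not a cut vertex. No other vertex is a cut vertex either.

D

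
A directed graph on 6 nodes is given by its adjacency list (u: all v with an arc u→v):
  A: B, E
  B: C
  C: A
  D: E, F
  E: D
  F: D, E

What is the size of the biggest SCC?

{A, B, C} are all mutually reachable — one SCC of size 3.
{D, E, F} are all mutually reachable — one SCC of size 3.
The largest has 3 vertices.

3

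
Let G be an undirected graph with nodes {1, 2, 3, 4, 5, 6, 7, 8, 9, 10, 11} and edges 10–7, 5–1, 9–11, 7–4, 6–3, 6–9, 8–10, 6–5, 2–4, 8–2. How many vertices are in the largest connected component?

Starting from 2 we can reach 2, 4, 7, 8, 10. That is one component of size 5.
Starting from 1 we can reach 1, 3, 5, 6, 9, 11. That is one component of size 6.
The largest has 6 vertices.

6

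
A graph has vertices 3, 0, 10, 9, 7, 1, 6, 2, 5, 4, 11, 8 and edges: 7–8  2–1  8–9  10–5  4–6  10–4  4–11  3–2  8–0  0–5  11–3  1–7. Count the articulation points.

2

Removing 4 increases the component count from 1 to 2, so 4 is a cut vertex.
Removing 8 increases the component count from 1 to 2, so 8 is a cut vertex.
By contrast removing 6 leaves 1 component; it is not a cut vertex. No other vertex is a cut vertex either.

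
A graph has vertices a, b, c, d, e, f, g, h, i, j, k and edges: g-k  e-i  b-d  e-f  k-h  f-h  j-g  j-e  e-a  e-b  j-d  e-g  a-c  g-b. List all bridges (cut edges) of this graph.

a-c, a-e, e-i

The edges on the cycle j-e-b-d-j are not bridges since each lies on that cycle.
But removing e-i disconnects e from i; removing e-a disconnects e from a; removing a-c disconnects a from c — these are bridges.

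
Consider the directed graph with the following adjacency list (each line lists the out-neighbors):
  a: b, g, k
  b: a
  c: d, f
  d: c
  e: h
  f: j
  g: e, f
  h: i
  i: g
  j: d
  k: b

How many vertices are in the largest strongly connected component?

4

{e, g, h, i} are all mutually reachable — one SCC of size 4.
{c, d, f, j} are all mutually reachable — one SCC of size 4.
{a, b, k} are all mutually reachable — one SCC of size 3.
The largest has 4 vertices.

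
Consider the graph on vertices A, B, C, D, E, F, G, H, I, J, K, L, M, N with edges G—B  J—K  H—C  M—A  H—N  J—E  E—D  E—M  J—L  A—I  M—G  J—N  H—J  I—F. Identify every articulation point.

A, E, G, H, I, J, M

Removing A increases the component count from 1 to 2, so A is a cut vertex.
Removing E increases the component count from 1 to 3, so E is a cut vertex.
Removing G increases the component count from 1 to 2, so G is a cut vertex.
Likewise H, I, J, M are cut vertices.
By contrast removing L leaves 1 component; it is not a cut vertex. No other vertex is a cut vertex either.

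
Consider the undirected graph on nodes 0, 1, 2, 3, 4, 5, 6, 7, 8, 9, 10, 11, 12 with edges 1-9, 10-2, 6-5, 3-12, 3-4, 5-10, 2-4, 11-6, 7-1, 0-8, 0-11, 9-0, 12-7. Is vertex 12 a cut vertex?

No

Deleting 12 leaves 1 component (was 1) (its neighbors 3, 7 remain connected to each other), so 12 is not a cut vertex.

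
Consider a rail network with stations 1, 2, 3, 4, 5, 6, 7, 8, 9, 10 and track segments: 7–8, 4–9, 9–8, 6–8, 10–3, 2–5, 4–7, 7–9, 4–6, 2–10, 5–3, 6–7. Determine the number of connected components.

1 is isolated — a component by itself.
Starting from 2 we can reach 2, 3, 5, 10. That is one component of size 4.
Starting from 4 we can reach 4, 6, 7, 8, 9. That is one component of size 5.
Total: 3 components.

3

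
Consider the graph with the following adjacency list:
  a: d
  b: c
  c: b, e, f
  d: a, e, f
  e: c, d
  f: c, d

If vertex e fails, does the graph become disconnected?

No

Deleting e leaves 1 component (was 1) (its neighbors c, d remain connected to each other), so e is not a cut vertex.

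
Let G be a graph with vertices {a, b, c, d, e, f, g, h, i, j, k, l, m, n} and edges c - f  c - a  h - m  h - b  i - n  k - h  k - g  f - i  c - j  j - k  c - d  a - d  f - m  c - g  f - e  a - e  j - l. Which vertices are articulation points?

f, h, i, j

Removing f increases the component count from 1 to 2, so f is a cut vertex.
Removing h increases the component count from 1 to 2, so h is a cut vertex.
Removing i increases the component count from 1 to 2, so i is a cut vertex.
Likewise j is a cut vertex.
By contrast removing g leaves 1 component; it is not a cut vertex. No other vertex is a cut vertex either.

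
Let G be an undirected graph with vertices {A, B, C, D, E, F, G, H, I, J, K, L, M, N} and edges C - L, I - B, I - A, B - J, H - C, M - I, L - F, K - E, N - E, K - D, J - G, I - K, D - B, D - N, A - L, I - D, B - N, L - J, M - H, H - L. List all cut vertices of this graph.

J, L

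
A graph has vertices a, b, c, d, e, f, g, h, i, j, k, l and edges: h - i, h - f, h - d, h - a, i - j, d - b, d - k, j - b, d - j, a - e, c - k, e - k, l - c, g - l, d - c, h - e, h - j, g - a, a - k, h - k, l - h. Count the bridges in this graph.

1

The edges on the cycle h-d-j-i-h are not bridges since each lies on that cycle.
But removing f - h disconnects f from h — this is a bridge.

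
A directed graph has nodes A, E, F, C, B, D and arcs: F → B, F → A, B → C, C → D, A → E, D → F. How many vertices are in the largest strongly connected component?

{B, C, D, F} are all mutually reachable — one SCC of size 4.
{E} is an SCC by itself.
{A} is an SCC by itself.
The largest has 4 vertices.

4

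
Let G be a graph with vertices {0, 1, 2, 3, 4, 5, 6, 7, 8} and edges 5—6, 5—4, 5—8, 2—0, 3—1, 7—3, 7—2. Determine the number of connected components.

Starting from 4 we can reach 4, 5, 6, 8. That is one component of size 4.
Starting from 0 we can reach 0, 1, 2, 3, 7. That is one component of size 5.
Total: 2 components.

2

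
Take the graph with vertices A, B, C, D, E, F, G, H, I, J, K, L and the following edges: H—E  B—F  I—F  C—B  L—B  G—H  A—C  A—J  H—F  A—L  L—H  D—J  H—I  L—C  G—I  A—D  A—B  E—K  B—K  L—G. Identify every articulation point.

A

Removing A increases the component count from 1 to 2, so A is a cut vertex.
By contrast removing K leaves 1 component; it is not a cut vertex. No other vertex is a cut vertex either.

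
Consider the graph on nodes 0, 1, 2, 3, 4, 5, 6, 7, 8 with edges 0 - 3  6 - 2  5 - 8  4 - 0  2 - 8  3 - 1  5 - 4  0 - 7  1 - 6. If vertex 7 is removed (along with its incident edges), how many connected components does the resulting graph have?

1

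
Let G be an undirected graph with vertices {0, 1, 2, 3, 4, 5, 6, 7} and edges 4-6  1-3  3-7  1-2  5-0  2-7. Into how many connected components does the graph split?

3

Starting from 0 we can reach 0, 5. That is one component of size 2.
Starting from 4 we can reach 4, 6. That is one component of size 2.
Starting from 1 we can reach 1, 2, 3, 7. That is one component of size 4.
Total: 3 components.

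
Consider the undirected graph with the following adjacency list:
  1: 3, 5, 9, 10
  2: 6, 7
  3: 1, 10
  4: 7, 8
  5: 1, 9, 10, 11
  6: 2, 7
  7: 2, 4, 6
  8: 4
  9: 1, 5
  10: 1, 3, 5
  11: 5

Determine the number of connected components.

2

Starting from 2 we can reach 2, 4, 6, 7, 8. That is one component of size 5.
Starting from 1 we can reach 1, 3, 5, 9, 10, 11. That is one component of size 6.
Total: 2 components.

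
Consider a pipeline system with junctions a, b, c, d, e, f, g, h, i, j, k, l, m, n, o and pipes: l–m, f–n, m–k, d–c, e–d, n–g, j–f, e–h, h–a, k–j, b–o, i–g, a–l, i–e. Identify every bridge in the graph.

b-o, c-d, d-e

The edges on the cycle i-e-h-a-l-m-k-j-f-n-g-i are not bridges since each lies on that cycle.
But removing e–d disconnects e from d; removing b–o disconnects b from o; removing d–c disconnects d from c — these are bridges.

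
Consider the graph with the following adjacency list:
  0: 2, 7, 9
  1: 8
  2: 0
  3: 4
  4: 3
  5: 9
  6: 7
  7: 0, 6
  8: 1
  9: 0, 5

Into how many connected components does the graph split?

3

Starting from 1 we can reach 1, 8. That is one component of size 2.
Starting from 3 we can reach 3, 4. That is one component of size 2.
Starting from 0 we can reach 0, 2, 5, 6, 7, 9. That is one component of size 6.
Total: 3 components.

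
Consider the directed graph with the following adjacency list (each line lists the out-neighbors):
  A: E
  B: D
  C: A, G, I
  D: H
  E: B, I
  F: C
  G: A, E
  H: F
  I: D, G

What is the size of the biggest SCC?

9

{A, B, C, D, E, F, G, H, I} are all mutually reachable — one SCC of size 9.
The largest has 9 vertices.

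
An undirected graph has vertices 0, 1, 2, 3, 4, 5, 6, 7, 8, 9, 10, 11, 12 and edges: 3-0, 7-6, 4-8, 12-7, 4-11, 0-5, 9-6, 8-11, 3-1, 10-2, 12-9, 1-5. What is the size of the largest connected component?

Starting from 2 we can reach 2, 10. That is one component of size 2.
Starting from 4 we can reach 4, 8, 11. That is one component of size 3.
Starting from 0 we can reach 0, 1, 3, 5. That is one component of size 4.
Starting from 6 we can reach 6, 7, 9, 12. That is one component of size 4.
The largest has 4 vertices.

4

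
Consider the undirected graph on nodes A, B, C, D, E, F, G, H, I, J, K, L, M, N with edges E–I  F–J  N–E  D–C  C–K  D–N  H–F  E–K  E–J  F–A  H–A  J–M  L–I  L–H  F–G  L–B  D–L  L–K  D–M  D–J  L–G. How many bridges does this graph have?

1

The edges on the cycle D-N-E-I-L-D are not bridges since each lies on that cycle.
But removing L–B disconnects L from B — this is a bridge.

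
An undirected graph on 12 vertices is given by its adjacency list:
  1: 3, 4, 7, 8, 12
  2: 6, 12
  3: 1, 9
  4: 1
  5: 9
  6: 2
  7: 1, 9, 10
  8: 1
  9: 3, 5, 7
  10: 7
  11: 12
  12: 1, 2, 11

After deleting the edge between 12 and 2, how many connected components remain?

Before removal there is 1 component.
12-2 is a bridge — removing it separates 12's side from 2's side.
After removal: 2 components.

2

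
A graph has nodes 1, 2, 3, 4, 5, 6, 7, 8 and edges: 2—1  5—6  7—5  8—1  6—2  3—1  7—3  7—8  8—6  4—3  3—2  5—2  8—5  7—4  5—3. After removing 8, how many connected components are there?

1

With 8 gone, the remaining components are: {1, 2, 3, 4, 5, 6, 7}.
That is 1 component.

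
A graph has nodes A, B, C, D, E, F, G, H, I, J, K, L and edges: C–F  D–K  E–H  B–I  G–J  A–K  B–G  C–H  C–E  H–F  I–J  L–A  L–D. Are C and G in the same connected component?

No

The component containing C is {C, E, F, H}, and G is not in it.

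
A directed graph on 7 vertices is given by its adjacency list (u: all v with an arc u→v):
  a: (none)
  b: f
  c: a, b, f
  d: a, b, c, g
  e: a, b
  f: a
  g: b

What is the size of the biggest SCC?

1

{e} is an SCC by itself.
{g} is an SCC by itself.
{f} is an SCC by itself.
{a} is an SCC by itself.
{d} is an SCC by itself.
(and 2 more singleton SCCs)
The largest has 1 vertex.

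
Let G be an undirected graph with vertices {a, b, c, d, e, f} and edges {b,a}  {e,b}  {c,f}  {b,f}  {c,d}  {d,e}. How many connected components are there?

Starting from a we can reach a, b, c, d, e, f. That is one component of size 6.
Total: 1 component.

1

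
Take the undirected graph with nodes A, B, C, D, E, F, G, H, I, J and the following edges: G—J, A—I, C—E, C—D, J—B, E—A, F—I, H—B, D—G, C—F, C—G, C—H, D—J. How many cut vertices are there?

1

Removing C increases the component count from 1 to 2, so C is a cut vertex.
By contrast removing F leaves 1 component; it is not a cut vertex. No other vertex is a cut vertex either.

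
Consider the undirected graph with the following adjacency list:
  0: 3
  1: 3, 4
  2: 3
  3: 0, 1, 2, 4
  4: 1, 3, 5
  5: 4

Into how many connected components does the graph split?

1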